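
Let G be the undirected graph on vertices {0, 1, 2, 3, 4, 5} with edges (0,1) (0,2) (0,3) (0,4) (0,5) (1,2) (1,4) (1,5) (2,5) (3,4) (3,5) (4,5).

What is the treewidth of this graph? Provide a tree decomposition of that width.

Treewidth 3.
Bags: B1 = {0, 1, 4, 5}  B2 = {0, 1, 2, 5}  B3 = {0, 3, 4, 5}
Tree: B1–B2, B1–B3

The largest bag has 4 vertices, giving width 3; this decomposition certifies tw(G) ≤ 3. On the other hand G contains the 4-clique {0, 1, 2, 5}. A clique must lie in a single bag of any decomposition, so no decomposition can have width below 3. Therefore the treewidth is 3.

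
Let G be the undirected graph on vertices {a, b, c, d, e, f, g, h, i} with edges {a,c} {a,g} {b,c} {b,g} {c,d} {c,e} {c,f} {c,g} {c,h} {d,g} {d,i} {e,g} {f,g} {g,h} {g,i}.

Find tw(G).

A width-2 tree decomposition is:
Bags: B1 = {c, d, g}  B2 = {c, f, g}  B3 = {c, e, g}  B4 = {d, g, i}  B5 = {b, c, g}  B6 = {a, c, g}  B7 = {c, g, h}
Tree: B1–B2, B1–B3, B1–B4, B3–B5, B2–B6, B3–B7
Each bag holds 3 vertices, so the decomposition has width 2, which upper-bounds the treewidth. For the lower bound, the 3 vertices {c, d, g} are pairwise adjacent, and any tree decomposition puts a clique entirely inside one bag — forcing width ≥ 2. The upper and lower bounds meet at 2, so that is the treewidth.

2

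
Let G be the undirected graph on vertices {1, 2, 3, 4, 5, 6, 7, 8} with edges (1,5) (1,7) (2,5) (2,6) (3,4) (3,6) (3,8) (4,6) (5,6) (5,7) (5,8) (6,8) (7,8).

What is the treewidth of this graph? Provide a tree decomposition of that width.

Treewidth 2.
Bags: B1 = {3, 6, 8}  B2 = {5, 6, 8}  B3 = {2, 5, 6}  B4 = {5, 7, 8}  B5 = {3, 4, 6}  B6 = {1, 5, 7}
Tree: B1–B2, B2–B3, B2–B4, B1–B5, B4–B6

The largest bag has 3 vertices, giving width 2; this decomposition certifies tw(G) ≤ 2. Conversely, {3, 6, 8} is a clique of size 3, and the vertices of any clique must share a bag in every tree decomposition; so some bag has ≥ 3 vertices and tw(G) ≥ 2. Therefore the treewidth is 2.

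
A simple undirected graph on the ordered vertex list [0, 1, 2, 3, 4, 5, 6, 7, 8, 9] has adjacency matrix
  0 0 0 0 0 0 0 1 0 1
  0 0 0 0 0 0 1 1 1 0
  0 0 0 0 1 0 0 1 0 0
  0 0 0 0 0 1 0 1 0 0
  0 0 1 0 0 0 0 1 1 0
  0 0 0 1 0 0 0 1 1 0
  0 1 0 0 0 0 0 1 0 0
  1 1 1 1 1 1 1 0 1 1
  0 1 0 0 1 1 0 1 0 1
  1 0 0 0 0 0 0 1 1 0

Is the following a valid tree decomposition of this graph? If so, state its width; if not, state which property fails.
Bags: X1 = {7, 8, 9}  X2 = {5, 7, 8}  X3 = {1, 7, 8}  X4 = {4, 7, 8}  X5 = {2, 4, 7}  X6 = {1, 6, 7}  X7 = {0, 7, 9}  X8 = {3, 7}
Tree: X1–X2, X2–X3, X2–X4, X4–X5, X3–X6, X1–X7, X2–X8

A tree decomposition must satisfy three properties: every vertex lies in some bag; for every edge, both endpoints lie together in some bag; and for every vertex, the bags containing it form a connected subtree. Here edge (5,3) lies in no bag, so the decomposition is invalid.

No — edge (5,3) lies in no bag.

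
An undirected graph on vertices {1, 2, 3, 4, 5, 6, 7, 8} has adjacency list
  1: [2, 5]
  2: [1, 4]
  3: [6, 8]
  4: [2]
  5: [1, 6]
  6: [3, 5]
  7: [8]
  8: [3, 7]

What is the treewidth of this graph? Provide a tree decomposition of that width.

Treewidth 1.
Bags: B1 = {7, 8}  B2 = {3, 8}  B3 = {3, 6}  B4 = {5, 6}  B5 = {1, 5}  B6 = {1, 2}  B7 = {2, 4}
Tree: B1–B2, B2–B3, B3–B4, B4–B5, B5–B6, B6–B7

Each bag holds 2 vertices, so the decomposition has width 1, which upper-bounds the treewidth. G has an edge, so its treewidth is at least 1. The upper and lower bounds meet at 1, so that is the treewidth.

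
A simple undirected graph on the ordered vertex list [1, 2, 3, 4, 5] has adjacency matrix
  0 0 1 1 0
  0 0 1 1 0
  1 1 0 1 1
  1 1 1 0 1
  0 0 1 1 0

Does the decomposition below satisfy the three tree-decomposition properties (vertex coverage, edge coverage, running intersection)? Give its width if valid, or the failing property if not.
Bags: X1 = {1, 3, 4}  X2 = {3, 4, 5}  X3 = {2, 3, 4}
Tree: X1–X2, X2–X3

Vertex coverage: the bags together contain {1, 2, 3, 4, 5}, the full vertex set. Edge coverage: each edge of G has both endpoints in at least one bag. Running intersection: for every vertex, the bags containing it form a connected subtree. All three properties hold, so this is a valid tree decomposition of width max|bag| − 1 = 2, and hence tw(G) ≤ 2.

Yes; width 2.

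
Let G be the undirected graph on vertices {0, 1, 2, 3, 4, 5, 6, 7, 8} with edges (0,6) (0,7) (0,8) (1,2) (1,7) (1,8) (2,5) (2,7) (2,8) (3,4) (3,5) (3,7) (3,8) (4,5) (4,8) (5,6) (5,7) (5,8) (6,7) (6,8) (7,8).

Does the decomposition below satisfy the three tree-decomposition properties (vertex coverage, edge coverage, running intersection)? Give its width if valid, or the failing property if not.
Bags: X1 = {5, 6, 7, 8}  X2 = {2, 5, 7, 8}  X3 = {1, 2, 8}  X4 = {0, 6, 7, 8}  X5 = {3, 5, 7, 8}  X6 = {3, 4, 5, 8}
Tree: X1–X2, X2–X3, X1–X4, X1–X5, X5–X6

A tree decomposition must satisfy three properties: every vertex lies in some bag; for every edge, both endpoints lie together in some bag; and for every vertex, the bags containing it form a connected subtree. Here edge (7,1) lies in no bag, so the decomposition is invalid.

No — edge (7,1) lies in no bag.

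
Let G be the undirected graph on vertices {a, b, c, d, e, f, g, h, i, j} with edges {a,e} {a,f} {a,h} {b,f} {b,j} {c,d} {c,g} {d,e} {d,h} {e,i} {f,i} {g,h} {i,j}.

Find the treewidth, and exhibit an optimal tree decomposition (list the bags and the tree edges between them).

The largest bag has 3 vertices, giving width 2; this decomposition certifies tw(G) ≤ 2. For the lower bound, G contains the cycle g–c–d–h–g, so G is not a forest; only forests have treewidth ≤ 1, hence tw(G) ≥ 2. Hence tw(G) = 2 exactly.

Treewidth 2.
One such decomposition:
Bags: B1 = {c, g, h}  B2 = {c, d, h}  B3 = {a, d, h}  B4 = {a, d, e}  B5 = {a, e, f}  B6 = {e, f, i}  B7 = {b, f, i}  B8 = {b, i, j}
Tree: B1–B2, B2–B3, B3–B4, B4–B5, B5–B6, B6–B7, B7–B8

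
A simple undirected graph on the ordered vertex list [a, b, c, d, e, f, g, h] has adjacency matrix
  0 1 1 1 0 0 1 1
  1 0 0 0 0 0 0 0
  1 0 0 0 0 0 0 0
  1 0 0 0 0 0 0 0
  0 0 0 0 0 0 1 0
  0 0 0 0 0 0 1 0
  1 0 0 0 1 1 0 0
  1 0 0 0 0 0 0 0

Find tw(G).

A width-1 tree decomposition is:
Bags: B1 = {a, h}  B2 = {a, g}  B3 = {e, g}  B4 = {a, d}  B5 = {a, c}  B6 = {a, b}  B7 = {f, g}
Tree: B1–B2, B2–B3, B2–B4, B4–B5, B5–B6, B2–B7
Every bag has size at most 2, so the width is 2 − 1 = 1 and tw(G) ≤ 1. Since G has at least one edge (e.g. h–a), it is not an edgeless graph, so tw(G) ≥ 1. The upper and lower bounds meet at 1, so that is the treewidth.

1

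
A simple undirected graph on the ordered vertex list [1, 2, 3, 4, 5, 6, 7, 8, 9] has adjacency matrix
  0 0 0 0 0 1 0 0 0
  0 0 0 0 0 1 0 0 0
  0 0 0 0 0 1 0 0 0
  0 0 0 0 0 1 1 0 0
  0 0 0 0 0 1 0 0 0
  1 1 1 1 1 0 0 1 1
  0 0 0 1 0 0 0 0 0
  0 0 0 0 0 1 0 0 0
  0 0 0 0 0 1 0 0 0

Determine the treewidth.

A width-1 tree decomposition is:
Bags: B1 = {4, 6}  B2 = {3, 6}  B3 = {4, 7}  B4 = {1, 6}  B5 = {5, 6}  B6 = {6, 9}  B7 = {6, 8}  B8 = {2, 6}
Tree: B1–B2, B1–B3, B2–B4, B2–B5, B5–B6, B6–B7, B1–B8
Every bag has size at most 2, so the width is 2 − 1 = 1 and tw(G) ≤ 1. Since G has at least one edge (e.g. 6–4), it is not an edgeless graph, so tw(G) ≥ 1. Therefore the treewidth is 1.

1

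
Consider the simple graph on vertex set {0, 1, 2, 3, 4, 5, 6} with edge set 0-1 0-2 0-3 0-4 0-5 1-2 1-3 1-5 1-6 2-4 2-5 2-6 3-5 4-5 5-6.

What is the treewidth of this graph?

3

A width-3 tree decomposition is:
Bags: B1 = {0, 1, 2, 5}  B2 = {0, 1, 3, 5}  B3 = {1, 2, 5, 6}  B4 = {0, 2, 4, 5}
Tree: B1–B2, B1–B3, B1–B4
The largest bag has 4 vertices, giving width 3; this decomposition certifies tw(G) ≤ 3. On the other hand G contains the 4-clique {0, 1, 2, 5}. A clique must lie in a single bag of any decomposition, so no decomposition can have width below 3. Combining the bounds, tw(G) = 3.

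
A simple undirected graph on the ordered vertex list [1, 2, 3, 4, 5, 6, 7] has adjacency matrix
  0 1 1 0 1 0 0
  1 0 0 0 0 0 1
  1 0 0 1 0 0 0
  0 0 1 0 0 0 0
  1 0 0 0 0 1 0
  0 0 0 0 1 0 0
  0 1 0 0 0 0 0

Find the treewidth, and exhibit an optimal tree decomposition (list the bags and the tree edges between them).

Each bag holds 2 vertices, so the decomposition has width 1, which upper-bounds the treewidth. Any graph with an edge has treewidth ≥ 1, and G has the edge 1–2. Combining the bounds, tw(G) = 1.

Treewidth 1.
One optimal decomposition is:
Bags: B1 = {1, 2}  B2 = {1, 3}  B3 = {3, 4}  B4 = {1, 5}  B5 = {5, 6}  B6 = {2, 7}
Tree: B1–B2, B2–B3, B2–B4, B4–B5, B1–B6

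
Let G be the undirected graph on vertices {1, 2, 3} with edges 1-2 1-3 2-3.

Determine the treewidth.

2

A width-2 tree decomposition is:
Bags: B1 = {1, 2, 3}
Tree: (single bag)
A single bag containing all 3 vertices is trivially a valid decomposition of width 2. For the lower bound, the 3 vertices {1, 2, 3} are pairwise adjacent, and any tree decomposition puts a clique entirely inside one bag — forcing width ≥ 2. Combining the bounds, tw(G) = 2.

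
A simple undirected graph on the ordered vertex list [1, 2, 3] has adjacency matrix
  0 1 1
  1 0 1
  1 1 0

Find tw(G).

A width-2 tree decomposition is:
Bags: B1 = {1, 2, 3}
Tree: (single bag)
A single bag containing all 3 vertices is trivially a valid decomposition of width 2. On the other hand G contains the 3-clique {1, 2, 3}. A clique must lie in a single bag of any decomposition, so no decomposition can have width below 2. The upper and lower bounds meet at 2, so that is the treewidth.

2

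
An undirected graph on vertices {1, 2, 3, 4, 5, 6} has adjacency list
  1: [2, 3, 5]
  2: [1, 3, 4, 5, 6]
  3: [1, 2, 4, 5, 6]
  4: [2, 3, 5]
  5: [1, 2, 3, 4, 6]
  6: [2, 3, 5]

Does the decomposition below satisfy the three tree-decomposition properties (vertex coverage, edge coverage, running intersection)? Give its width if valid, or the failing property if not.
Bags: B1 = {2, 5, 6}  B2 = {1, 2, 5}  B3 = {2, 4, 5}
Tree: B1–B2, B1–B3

A tree decomposition must satisfy three properties: every vertex lies in some bag; for every edge, both endpoints lie together in some bag; and for every vertex, the bags containing it form a connected subtree. Here vertex 3 appears in no bag, so the decomposition is invalid.

No — vertex 3 appears in no bag.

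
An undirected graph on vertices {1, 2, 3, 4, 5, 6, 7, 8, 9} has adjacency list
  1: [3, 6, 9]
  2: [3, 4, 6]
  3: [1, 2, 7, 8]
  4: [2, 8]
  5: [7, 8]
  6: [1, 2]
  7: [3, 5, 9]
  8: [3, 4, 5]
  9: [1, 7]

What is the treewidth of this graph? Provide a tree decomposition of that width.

Treewidth 3.
One optimal decomposition is:
Bags: B1 = {5, 7, 8, 9}  B2 = {3, 7, 8, 9}  B3 = {1, 3, 8, 9}  B4 = {1, 3, 4, 8}  B5 = {1, 2, 3, 4}  B6 = {1, 2, 4, 6}
Tree: B1–B2, B2–B3, B3–B4, B4–B5, B5–B6

The largest bag has 4 vertices, giving width 3; this decomposition certifies tw(G) ≤ 3. For the lower bound: the 4 vertex sets {5,7,9}, {8}, {3}, {1,2,4,6} are disjoint, each induces a connected subgraph, and every pair is joined by at least one edge of G. Contracting each set to a single vertex therefore yields K_{4} as a minor, and since treewidth is minor-monotone, tw(G) ≥ tw(K_{4}) = 3. Combining the bounds, tw(G) = 3.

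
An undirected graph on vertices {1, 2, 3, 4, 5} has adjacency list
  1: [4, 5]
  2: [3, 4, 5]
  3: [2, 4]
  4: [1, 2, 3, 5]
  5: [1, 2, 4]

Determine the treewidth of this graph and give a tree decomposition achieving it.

Each bag holds 3 vertices, so the decomposition has width 2, which upper-bounds the treewidth. Conversely, {1, 4, 5} is a clique of size 3, and the vertices of any clique must share a bag in every tree decomposition; so some bag has ≥ 3 vertices and tw(G) ≥ 2. Therefore the treewidth is 2.

Treewidth 2.
Bags: B1 = {1, 4, 5}  B2 = {2, 4, 5}  B3 = {2, 3, 4}
Tree: B1–B2, B2–B3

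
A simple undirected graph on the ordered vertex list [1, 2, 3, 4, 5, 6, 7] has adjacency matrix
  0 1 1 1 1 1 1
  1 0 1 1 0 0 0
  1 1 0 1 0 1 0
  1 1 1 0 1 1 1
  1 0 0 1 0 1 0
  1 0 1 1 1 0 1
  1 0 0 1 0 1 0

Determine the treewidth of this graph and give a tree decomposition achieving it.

Treewidth 3.
One optimal decomposition is:
Bags: B1 = {1, 4, 5, 6}  B2 = {1, 4, 6, 7}  B3 = {1, 3, 4, 6}  B4 = {1, 2, 3, 4}
Tree: B1–B2, B1–B3, B3–B4

Every bag has size at most 4, so the width is 4 − 1 = 3 and tw(G) ≤ 3. For the lower bound, the 4 vertices {1, 2, 3, 4} are pairwise adjacent, and any tree decomposition puts a clique entirely inside one bag — forcing width ≥ 3. Therefore the treewidth is 3.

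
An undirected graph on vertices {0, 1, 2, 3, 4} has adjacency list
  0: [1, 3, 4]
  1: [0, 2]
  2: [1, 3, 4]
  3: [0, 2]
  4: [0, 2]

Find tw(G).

A width-2 tree decomposition is:
Bags: B1 = {0, 2, 3}  B2 = {0, 1, 2}  B3 = {0, 2, 4}
Tree: B1–B2, B2–B3
The largest bag has 3 vertices, giving width 2; this decomposition certifies tw(G) ≤ 2. Since 2–3–0–1–2 is a cycle in G, G is not acyclic. Forests are exactly the graphs of treewidth ≤ 1, so tw(G) ≥ 2. The upper and lower bounds meet at 2, so that is the treewidth.

2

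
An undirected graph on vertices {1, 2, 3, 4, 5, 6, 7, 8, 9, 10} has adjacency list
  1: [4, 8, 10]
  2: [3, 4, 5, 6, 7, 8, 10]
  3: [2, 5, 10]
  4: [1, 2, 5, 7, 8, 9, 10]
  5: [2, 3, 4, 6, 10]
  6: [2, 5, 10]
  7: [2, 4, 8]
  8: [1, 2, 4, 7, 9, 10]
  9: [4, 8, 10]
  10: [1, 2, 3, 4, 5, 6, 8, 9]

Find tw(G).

3

A width-3 tree decomposition is:
Bags: B1 = {2, 4, 8, 10}  B2 = {2, 4, 5, 10}  B3 = {2, 5, 6, 10}  B4 = {1, 4, 8, 10}  B5 = {2, 3, 5, 10}  B6 = {2, 4, 7, 8}  B7 = {4, 8, 9, 10}
Tree: B1–B2, B2–B3, B1–B4, B2–B5, B1–B6, B1–B7
Each bag holds 4 vertices, so the decomposition has width 3, which upper-bounds the treewidth. On the other hand G contains the 4-clique {1, 4, 8, 10}. A clique must lie in a single bag of any decomposition, so no decomposition can have width below 3. Hence tw(G) = 3 exactly.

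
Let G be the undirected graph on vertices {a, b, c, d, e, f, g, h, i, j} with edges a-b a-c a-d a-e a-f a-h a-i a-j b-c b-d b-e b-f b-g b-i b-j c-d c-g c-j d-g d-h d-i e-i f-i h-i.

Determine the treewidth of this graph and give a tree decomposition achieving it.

Treewidth 3.
Bags: B1 = {a, d, h, i}  B2 = {a, b, d, i}  B3 = {a, b, c, d}  B4 = {a, b, c, j}  B5 = {b, c, d, g}  B6 = {a, b, e, i}  B7 = {a, b, f, i}
Tree: B1–B2, B2–B3, B3–B4, B3–B5, B2–B6, B6–B7

Every bag has size at most 4, so the width is 4 − 1 = 3 and tw(G) ≤ 3. For the lower bound, the 4 vertices {a, d, h, i} are pairwise adjacent, and any tree decomposition puts a clique entirely inside one bag — forcing width ≥ 3. Combining the bounds, tw(G) = 3.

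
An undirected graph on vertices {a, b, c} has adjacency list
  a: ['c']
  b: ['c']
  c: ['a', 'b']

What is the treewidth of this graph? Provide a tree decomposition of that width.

Every bag has size at most 2, so the width is 2 − 1 = 1 and tw(G) ≤ 1. Any graph with an edge has treewidth ≥ 1, and G has the edge c–b. Therefore the treewidth is 1.

Treewidth 1.
One optimal decomposition is:
Bags: B1 = {b, c}  B2 = {a, c}
Tree: B1–B2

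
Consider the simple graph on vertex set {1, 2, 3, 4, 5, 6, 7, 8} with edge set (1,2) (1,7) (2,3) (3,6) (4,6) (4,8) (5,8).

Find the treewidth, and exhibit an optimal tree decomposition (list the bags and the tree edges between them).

Treewidth 1.
One optimal decomposition is:
Bags: B1 = {1, 7}  B2 = {1, 2}  B3 = {2, 3}  B4 = {3, 6}  B5 = {4, 6}  B6 = {4, 8}  B7 = {5, 8}
Tree: B1–B2, B2–B3, B3–B4, B4–B5, B5–B6, B6–B7

Each bag holds 2 vertices, so the decomposition has width 1, which upper-bounds the treewidth. Since G has at least one edge (e.g. 7–1), it is not an edgeless graph, so tw(G) ≥ 1. The upper and lower bounds meet at 1, so that is the treewidth.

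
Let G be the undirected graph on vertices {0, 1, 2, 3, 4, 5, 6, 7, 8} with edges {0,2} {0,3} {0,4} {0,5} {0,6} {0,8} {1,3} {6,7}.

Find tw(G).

A width-1 tree decomposition is:
Bags: B1 = {0, 4}  B2 = {0, 2}  B3 = {0, 6}  B4 = {0, 5}  B5 = {0, 3}  B6 = {0, 8}  B7 = {6, 7}  B8 = {1, 3}
Tree: B1–B2, B1–B3, B3–B4, B4–B5, B4–B6, B3–B7, B5–B8
Every bag has size at most 2, so the width is 2 − 1 = 1 and tw(G) ≤ 1. Since G has at least one edge (e.g. 4–0), it is not an edgeless graph, so tw(G) ≥ 1. Therefore the treewidth is 1.

1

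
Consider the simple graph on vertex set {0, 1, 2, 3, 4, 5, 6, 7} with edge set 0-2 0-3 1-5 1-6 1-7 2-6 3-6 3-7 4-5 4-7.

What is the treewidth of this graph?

A width-2 tree decomposition is:
Bags: B1 = {0, 2, 6}  B2 = {0, 3, 6}  B3 = {1, 3, 6}  B4 = {1, 3, 7}  B5 = {1, 5, 7}  B6 = {4, 5, 7}
Tree: B1–B2, B2–B3, B3–B4, B4–B5, B5–B6
Each bag holds 3 vertices, so the decomposition has width 2, which upper-bounds the treewidth. The edges 2–0–3–6–2 form a cycle, so G is not a tree and its treewidth is at least 2. Hence tw(G) = 2 exactly.

2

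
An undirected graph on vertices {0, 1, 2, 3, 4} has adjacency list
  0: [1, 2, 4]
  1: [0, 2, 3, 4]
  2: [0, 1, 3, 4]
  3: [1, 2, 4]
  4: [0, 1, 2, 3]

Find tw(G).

3

A width-3 tree decomposition is:
Bags: B1 = {1, 2, 3, 4}  B2 = {0, 1, 2, 4}
Tree: B1–B2
Every bag has size at most 4, so the width is 4 − 1 = 3 and tw(G) ≤ 3. Conversely, {0, 1, 2, 4} is a clique of size 4, and the vertices of any clique must share a bag in every tree decomposition; so some bag has ≥ 4 vertices and tw(G) ≥ 3. Combining the bounds, tw(G) = 3.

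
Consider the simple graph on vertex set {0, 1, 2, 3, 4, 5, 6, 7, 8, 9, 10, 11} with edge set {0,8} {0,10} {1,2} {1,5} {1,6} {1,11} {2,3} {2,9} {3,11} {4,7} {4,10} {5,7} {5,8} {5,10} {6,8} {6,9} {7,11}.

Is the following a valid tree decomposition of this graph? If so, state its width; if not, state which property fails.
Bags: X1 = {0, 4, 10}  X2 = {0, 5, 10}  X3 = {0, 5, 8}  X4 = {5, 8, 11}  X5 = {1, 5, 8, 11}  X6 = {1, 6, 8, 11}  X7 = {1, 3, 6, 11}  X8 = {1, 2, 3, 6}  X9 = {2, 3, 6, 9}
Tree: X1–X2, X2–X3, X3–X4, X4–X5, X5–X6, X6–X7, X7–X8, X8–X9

No — vertex 7 appears in no bag.

A tree decomposition must satisfy three properties: every vertex lies in some bag; for every edge, both endpoints lie together in some bag; and for every vertex, the bags containing it form a connected subtree. Here vertex 7 appears in no bag, so the decomposition is invalid.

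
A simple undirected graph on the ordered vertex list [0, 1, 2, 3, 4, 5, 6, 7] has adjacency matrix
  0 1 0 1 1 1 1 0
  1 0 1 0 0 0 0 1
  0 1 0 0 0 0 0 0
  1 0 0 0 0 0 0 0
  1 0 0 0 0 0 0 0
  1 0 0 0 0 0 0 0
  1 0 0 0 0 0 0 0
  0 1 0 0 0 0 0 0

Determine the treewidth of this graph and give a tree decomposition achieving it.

Treewidth 1.
Bags: B1 = {1, 7}  B2 = {0, 1}  B3 = {1, 2}  B4 = {0, 5}  B5 = {0, 4}  B6 = {0, 6}  B7 = {0, 3}
Tree: B1–B2, B1–B3, B2–B4, B2–B5, B5–B6, B2–B7

Every bag has size at most 2, so the width is 2 − 1 = 1 and tw(G) ≤ 1. G has an edge, so its treewidth is at least 1. Therefore the treewidth is 1.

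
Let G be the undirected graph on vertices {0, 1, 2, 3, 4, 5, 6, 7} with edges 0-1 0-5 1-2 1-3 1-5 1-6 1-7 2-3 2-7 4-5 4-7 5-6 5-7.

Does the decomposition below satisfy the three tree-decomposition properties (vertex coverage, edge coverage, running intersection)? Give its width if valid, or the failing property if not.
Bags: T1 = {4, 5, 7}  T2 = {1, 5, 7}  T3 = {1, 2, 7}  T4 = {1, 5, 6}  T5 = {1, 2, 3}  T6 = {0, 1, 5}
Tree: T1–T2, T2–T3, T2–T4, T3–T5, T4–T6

Yes; width 2.

Vertex coverage: the bags together contain {0, 1, 2, 3, 4, 5, 6, 7}, the full vertex set. Edge coverage: each edge of G has both endpoints in at least one bag. Running intersection: for every vertex, the bags containing it form a connected subtree. All three properties hold, so this is a valid tree decomposition of width max|bag| − 1 = 2, and hence tw(G) ≤ 2.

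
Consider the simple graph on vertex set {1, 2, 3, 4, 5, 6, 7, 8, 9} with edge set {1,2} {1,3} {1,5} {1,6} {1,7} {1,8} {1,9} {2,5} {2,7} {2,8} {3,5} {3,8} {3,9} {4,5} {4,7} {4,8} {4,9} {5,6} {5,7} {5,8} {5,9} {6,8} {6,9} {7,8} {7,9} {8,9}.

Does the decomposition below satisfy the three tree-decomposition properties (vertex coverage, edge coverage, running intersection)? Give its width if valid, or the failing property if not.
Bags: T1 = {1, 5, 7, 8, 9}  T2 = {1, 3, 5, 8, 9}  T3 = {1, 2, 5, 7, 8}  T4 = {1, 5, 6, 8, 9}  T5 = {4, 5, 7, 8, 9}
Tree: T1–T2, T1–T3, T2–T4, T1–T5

Vertex coverage: the bags together contain {1, 2, 3, 4, 5, 6, 7, 8, 9}, the full vertex set. Edge coverage: each edge of G has both endpoints in at least one bag. Running intersection: for every vertex, the bags containing it form a connected subtree. All three properties hold, so this is a valid tree decomposition of width max|bag| − 1 = 4, and hence tw(G) ≤ 4.

Yes; width 4.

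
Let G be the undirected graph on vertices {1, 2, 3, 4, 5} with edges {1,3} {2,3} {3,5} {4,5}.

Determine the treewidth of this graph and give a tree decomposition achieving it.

Each bag holds 2 vertices, so the decomposition has width 1, which upper-bounds the treewidth. Any graph with an edge has treewidth ≥ 1, and G has the edge 2–3. Hence tw(G) = 1 exactly.

Treewidth 1.
One such decomposition:
Bags: B1 = {2, 3}  B2 = {3, 5}  B3 = {1, 3}  B4 = {4, 5}
Tree: B1–B2, B2–B3, B2–B4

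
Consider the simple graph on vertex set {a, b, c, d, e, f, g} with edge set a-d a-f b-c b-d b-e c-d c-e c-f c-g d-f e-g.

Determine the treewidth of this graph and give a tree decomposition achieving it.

The largest bag has 3 vertices, giving width 2; this decomposition certifies tw(G) ≤ 2. For the lower bound, the 3 vertices {c, d, f} are pairwise adjacent, and any tree decomposition puts a clique entirely inside one bag — forcing width ≥ 2. Therefore the treewidth is 2.

Treewidth 2.
Bags: B1 = {b, c, d}  B2 = {c, d, f}  B3 = {b, c, e}  B4 = {c, e, g}  B5 = {a, d, f}
Tree: B1–B2, B1–B3, B3–B4, B2–B5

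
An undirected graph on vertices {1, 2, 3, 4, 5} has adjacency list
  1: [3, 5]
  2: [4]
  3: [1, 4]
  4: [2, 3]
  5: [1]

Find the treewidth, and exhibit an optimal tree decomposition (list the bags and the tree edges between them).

Treewidth 1.
One optimal decomposition is:
Bags: B1 = {2, 4}  B2 = {3, 4}  B3 = {1, 3}  B4 = {1, 5}
Tree: B1–B2, B2–B3, B3–B4

Each bag holds 2 vertices, so the decomposition has width 1, which upper-bounds the treewidth. Since G has at least one edge (e.g. 2–4), it is not an edgeless graph, so tw(G) ≥ 1. Hence tw(G) = 1 exactly.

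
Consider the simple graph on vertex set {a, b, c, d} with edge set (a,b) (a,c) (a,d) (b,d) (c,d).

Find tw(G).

2

A width-2 tree decomposition is:
Bags: B1 = {a, c, d}  B2 = {a, b, d}
Tree: B1–B2
The largest bag has 3 vertices, giving width 2; this decomposition certifies tw(G) ≤ 2. For the lower bound, the 3 vertices {a, c, d} are pairwise adjacent, and any tree decomposition puts a clique entirely inside one bag — forcing width ≥ 2. Combining the bounds, tw(G) = 2.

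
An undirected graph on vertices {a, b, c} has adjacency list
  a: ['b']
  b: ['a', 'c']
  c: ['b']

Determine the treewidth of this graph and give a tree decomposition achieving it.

Treewidth 1.
One optimal decomposition is:
Bags: B1 = {b, c}  B2 = {a, b}
Tree: B1–B2

Every bag has size at most 2, so the width is 2 − 1 = 1 and tw(G) ≤ 1. G has an edge, so its treewidth is at least 1. Hence tw(G) = 1 exactly.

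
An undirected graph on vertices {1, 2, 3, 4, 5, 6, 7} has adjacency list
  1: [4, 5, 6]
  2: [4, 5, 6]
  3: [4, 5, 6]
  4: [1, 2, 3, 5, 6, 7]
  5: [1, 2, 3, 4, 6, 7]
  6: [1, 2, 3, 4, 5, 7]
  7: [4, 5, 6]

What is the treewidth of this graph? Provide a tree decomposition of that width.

The largest bag has 4 vertices, giving width 3; this decomposition certifies tw(G) ≤ 3. On the other hand G contains the 4-clique {1, 4, 5, 6}. A clique must lie in a single bag of any decomposition, so no decomposition can have width below 3. Combining the bounds, tw(G) = 3.

Treewidth 3.
One optimal decomposition is:
Bags: B1 = {1, 4, 5, 6}  B2 = {3, 4, 5, 6}  B3 = {4, 5, 6, 7}  B4 = {2, 4, 5, 6}
Tree: B1–B2, B2–B3, B3–B4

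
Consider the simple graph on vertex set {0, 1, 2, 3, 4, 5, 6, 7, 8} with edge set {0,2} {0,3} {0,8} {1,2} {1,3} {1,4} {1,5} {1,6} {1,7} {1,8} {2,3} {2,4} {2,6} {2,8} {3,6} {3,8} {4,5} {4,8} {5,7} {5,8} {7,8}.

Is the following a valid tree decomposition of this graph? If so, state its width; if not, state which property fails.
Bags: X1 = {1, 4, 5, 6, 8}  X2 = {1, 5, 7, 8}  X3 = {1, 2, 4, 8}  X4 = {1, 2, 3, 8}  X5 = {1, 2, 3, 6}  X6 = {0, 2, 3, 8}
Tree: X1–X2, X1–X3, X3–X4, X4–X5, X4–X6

No — bags containing vertex 6 are not connected in the tree.

A tree decomposition must satisfy three properties: every vertex lies in some bag; for every edge, both endpoints lie together in some bag; and for every vertex, the bags containing it form a connected subtree. Here bags containing vertex 6 are not connected in the tree, so the decomposition is invalid.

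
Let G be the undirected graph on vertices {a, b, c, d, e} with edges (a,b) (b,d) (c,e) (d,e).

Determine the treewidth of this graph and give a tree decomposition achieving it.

Treewidth 1.
Bags: B1 = {c, e}  B2 = {d, e}  B3 = {b, d}  B4 = {a, b}
Tree: B1–B2, B2–B3, B3–B4

The largest bag has 2 vertices, giving width 1; this decomposition certifies tw(G) ≤ 1. Any graph with an edge has treewidth ≥ 1, and G has the edge c–e. The upper and lower bounds meet at 1, so that is the treewidth.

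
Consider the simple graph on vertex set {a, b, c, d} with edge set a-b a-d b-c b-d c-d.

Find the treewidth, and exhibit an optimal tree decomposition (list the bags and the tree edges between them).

Treewidth 2.
One such decomposition:
Bags: B1 = {a, b, d}  B2 = {b, c, d}
Tree: B1–B2

The largest bag has 3 vertices, giving width 2; this decomposition certifies tw(G) ≤ 2. Conversely, {b, c, d} is a clique of size 3, and the vertices of any clique must share a bag in every tree decomposition; so some bag has ≥ 3 vertices and tw(G) ≥ 2. Combining the bounds, tw(G) = 2.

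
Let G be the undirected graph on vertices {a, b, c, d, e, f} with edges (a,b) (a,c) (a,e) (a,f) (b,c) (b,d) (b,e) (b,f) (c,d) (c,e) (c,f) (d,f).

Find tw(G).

3

A width-3 tree decomposition is:
Bags: B1 = {b, c, d, f}  B2 = {a, b, c, f}  B3 = {a, b, c, e}
Tree: B1–B2, B2–B3
The largest bag has 4 vertices, giving width 3; this decomposition certifies tw(G) ≤ 3. Conversely, {a, b, c, e} is a clique of size 4, and the vertices of any clique must share a bag in every tree decomposition; so some bag has ≥ 4 vertices and tw(G) ≥ 3. The upper and lower bounds meet at 3, so that is the treewidth.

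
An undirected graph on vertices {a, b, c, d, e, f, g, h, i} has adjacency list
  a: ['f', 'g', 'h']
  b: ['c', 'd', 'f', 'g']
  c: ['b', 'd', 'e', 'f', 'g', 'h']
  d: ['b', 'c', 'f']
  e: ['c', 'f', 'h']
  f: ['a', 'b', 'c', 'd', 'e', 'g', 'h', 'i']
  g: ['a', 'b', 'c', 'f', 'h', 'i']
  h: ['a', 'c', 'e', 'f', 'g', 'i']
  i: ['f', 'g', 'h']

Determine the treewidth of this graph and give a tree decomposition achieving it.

Treewidth 3.
One optimal decomposition is:
Bags: B1 = {c, f, g, h}  B2 = {c, e, f, h}  B3 = {b, c, f, g}  B4 = {f, g, h, i}  B5 = {b, c, d, f}  B6 = {a, f, g, h}
Tree: B1–B2, B1–B3, B1–B4, B3–B5, B1–B6

The largest bag has 4 vertices, giving width 3; this decomposition certifies tw(G) ≤ 3. On the other hand G contains the 4-clique {b, c, d, f}. A clique must lie in a single bag of any decomposition, so no decomposition can have width below 3. Combining the bounds, tw(G) = 3.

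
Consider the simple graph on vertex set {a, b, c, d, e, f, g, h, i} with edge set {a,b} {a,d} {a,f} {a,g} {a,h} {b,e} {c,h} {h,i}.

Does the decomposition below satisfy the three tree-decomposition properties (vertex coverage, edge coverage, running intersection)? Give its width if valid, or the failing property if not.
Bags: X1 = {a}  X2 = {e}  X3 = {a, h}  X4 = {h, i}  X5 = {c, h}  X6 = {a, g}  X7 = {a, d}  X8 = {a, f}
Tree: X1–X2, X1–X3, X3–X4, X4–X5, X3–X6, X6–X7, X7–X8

A tree decomposition must satisfy three properties: every vertex lies in some bag; for every edge, both endpoints lie together in some bag; and for every vertex, the bags containing it form a connected subtree. Here vertex b appears in no bag, so the decomposition is invalid.

No — vertex b appears in no bag.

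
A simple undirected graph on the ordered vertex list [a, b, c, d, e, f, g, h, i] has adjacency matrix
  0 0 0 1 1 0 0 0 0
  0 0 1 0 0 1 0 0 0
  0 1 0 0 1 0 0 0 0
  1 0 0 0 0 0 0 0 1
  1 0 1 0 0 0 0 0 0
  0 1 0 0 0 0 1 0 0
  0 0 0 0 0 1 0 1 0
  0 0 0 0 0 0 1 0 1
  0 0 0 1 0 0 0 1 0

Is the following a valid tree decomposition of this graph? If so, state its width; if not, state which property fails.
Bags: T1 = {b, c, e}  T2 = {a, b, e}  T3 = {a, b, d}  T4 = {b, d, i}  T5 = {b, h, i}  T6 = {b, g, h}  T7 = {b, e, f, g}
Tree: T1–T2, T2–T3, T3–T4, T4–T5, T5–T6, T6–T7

No — bags containing vertex e are not connected in the tree.

A tree decomposition must satisfy three properties: every vertex lies in some bag; for every edge, both endpoints lie together in some bag; and for every vertex, the bags containing it form a connected subtree. Here bags containing vertex e are not connected in the tree, so the decomposition is invalid.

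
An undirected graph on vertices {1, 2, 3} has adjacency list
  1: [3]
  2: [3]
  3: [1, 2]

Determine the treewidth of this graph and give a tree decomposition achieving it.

Treewidth 1.
One such decomposition:
Bags: B1 = {1, 3}  B2 = {2, 3}
Tree: B1–B2

Each bag holds 2 vertices, so the decomposition has width 1, which upper-bounds the treewidth. Since G has at least one edge (e.g. 1–3), it is not an edgeless graph, so tw(G) ≥ 1. Combining the bounds, tw(G) = 1.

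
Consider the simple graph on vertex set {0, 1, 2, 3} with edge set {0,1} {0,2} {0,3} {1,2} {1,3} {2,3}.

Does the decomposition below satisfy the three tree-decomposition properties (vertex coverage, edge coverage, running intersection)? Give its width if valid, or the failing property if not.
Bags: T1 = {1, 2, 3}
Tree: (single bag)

A tree decomposition must satisfy three properties: every vertex lies in some bag; for every edge, both endpoints lie together in some bag; and for every vertex, the bags containing it form a connected subtree. Here vertex 0 appears in no bag, so the decomposition is invalid.

No — vertex 0 appears in no bag.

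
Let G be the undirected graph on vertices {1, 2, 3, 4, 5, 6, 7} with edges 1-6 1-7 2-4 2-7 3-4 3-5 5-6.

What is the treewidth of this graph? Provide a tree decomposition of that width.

Treewidth 2.
One such decomposition:
Bags: B1 = {2, 4, 7}  B2 = {3, 4, 7}  B3 = {3, 5, 7}  B4 = {5, 6, 7}  B5 = {1, 6, 7}
Tree: B1–B2, B2–B3, B3–B4, B4–B5

Each bag holds 3 vertices, so the decomposition has width 2, which upper-bounds the treewidth. For the lower bound, G contains the cycle 7–2–4–3–5–6–1–7, so G is not a forest; only forests have treewidth ≤ 1, hence tw(G) ≥ 2. Therefore the treewidth is 2.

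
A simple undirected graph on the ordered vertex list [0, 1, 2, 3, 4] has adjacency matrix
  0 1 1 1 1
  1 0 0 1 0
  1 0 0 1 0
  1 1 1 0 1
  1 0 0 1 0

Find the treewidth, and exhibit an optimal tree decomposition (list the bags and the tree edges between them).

Every bag has size at most 3, so the width is 3 − 1 = 2 and tw(G) ≤ 2. Conversely, {0, 1, 3} is a clique of size 3, and the vertices of any clique must share a bag in every tree decomposition; so some bag has ≥ 3 vertices and tw(G) ≥ 2. Hence tw(G) = 2 exactly.

Treewidth 2.
One such decomposition:
Bags: B1 = {0, 3, 4}  B2 = {0, 2, 3}  B3 = {0, 1, 3}
Tree: B1–B2, B1–B3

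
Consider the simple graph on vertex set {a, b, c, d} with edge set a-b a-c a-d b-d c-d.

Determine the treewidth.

2

A width-2 tree decomposition is:
Bags: B1 = {a, c, d}  B2 = {a, b, d}
Tree: B1–B2
The largest bag has 3 vertices, giving width 2; this decomposition certifies tw(G) ≤ 2. For the lower bound, the 3 vertices {a, c, d} are pairwise adjacent, and any tree decomposition puts a clique entirely inside one bag — forcing width ≥ 2. Combining the bounds, tw(G) = 2.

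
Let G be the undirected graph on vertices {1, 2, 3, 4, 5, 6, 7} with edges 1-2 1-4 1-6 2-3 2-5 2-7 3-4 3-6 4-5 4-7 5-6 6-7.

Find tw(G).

A width-3 tree decomposition is:
Bags: B1 = {2, 4, 6, 7}  B2 = {2, 4, 5, 6}  B3 = {1, 2, 4, 6}  B4 = {2, 3, 4, 6}
Tree: B1–B2, B2–B3, B3–B4
Every bag has size at most 4, so the width is 4 − 1 = 3 and tw(G) ≤ 3. For the lower bound: the 4 vertex sets {2,7}, {5,6}, {4}, {1} are disjoint, each induces a connected subgraph, and every pair is joined by at least one edge of G. Contracting each set to a single vertex therefore yields K_{4} as a minor, and since treewidth is minor-monotone, tw(G) ≥ tw(K_{4}) = 3. Therefore the treewidth is 3.

3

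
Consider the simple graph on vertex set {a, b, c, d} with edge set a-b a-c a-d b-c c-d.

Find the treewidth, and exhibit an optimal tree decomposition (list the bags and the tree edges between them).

Treewidth 2.
One optimal decomposition is:
Bags: B1 = {a, c, d}  B2 = {a, b, c}
Tree: B1–B2

The largest bag has 3 vertices, giving width 2; this decomposition certifies tw(G) ≤ 2. Conversely, {a, c, d} is a clique of size 3, and the vertices of any clique must share a bag in every tree decomposition; so some bag has ≥ 3 vertices and tw(G) ≥ 2. The upper and lower bounds meet at 2, so that is the treewidth.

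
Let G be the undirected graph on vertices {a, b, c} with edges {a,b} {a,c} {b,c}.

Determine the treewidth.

2

A width-2 tree decomposition is:
Bags: B1 = {a, b, c}
Tree: (single bag)
A single bag containing all 3 vertices is trivially a valid decomposition of width 2. For the lower bound, the 3 vertices {a, b, c} are pairwise adjacent, and any tree decomposition puts a clique entirely inside one bag — forcing width ≥ 2. The upper and lower bounds meet at 2, so that is the treewidth.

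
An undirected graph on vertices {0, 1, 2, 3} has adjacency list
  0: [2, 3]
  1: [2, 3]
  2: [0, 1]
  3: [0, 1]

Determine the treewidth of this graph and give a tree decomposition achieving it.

Treewidth 2.
One optimal decomposition is:
Bags: B1 = {0, 1, 2}  B2 = {0, 1, 3}
Tree: B1–B2

The largest bag has 3 vertices, giving width 2; this decomposition certifies tw(G) ≤ 2. Since 0–2–1–3–0 is a cycle in G, G is not acyclic. Forests are exactly the graphs of treewidth ≤ 1, so tw(G) ≥ 2. Therefore the treewidth is 2.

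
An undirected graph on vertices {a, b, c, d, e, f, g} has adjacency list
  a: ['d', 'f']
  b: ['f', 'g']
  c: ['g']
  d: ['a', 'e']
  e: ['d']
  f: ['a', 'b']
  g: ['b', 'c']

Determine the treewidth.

A width-1 tree decomposition is:
Bags: B1 = {d, e}  B2 = {a, d}  B3 = {a, f}  B4 = {b, f}  B5 = {b, g}  B6 = {c, g}
Tree: B1–B2, B2–B3, B3–B4, B4–B5, B5–B6
Each bag holds 2 vertices, so the decomposition has width 1, which upper-bounds the treewidth. G has an edge, so its treewidth is at least 1. The upper and lower bounds meet at 1, so that is the treewidth.

1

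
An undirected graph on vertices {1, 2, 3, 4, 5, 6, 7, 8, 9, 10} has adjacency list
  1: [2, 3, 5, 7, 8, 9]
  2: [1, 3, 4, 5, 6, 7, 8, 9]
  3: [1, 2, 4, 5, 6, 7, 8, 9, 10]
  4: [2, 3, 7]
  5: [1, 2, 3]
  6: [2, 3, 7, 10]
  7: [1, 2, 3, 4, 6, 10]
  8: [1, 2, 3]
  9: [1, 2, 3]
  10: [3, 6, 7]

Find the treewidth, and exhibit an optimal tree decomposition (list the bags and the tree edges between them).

Treewidth 3.
Bags: B1 = {2, 3, 6, 7}  B2 = {1, 2, 3, 7}  B3 = {1, 2, 3, 5}  B4 = {2, 3, 4, 7}  B5 = {1, 2, 3, 9}  B6 = {3, 6, 7, 10}  B7 = {1, 2, 3, 8}
Tree: B1–B2, B2–B3, B1–B4, B2–B5, B1–B6, B3–B7

Each bag holds 4 vertices, so the decomposition has width 3, which upper-bounds the treewidth. For the lower bound, the 4 vertices {1, 2, 3, 8} are pairwise adjacent, and any tree decomposition puts a clique entirely inside one bag — forcing width ≥ 3. Therefore the treewidth is 3.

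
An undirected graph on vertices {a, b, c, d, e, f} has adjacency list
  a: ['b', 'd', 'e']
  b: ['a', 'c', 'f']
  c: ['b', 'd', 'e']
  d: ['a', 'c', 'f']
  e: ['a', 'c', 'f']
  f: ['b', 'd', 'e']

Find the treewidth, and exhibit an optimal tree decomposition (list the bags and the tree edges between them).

Every bag has size at most 4, so the width is 4 − 1 = 3 and tw(G) ≤ 3. For the lower bound: the 4 vertex sets {a,e}, {d,f}, {c}, {b} are disjoint, each induces a connected subgraph, and every pair is joined by at least one edge of G. Contracting each set to a single vertex therefore yields K_{4} as a minor, and since treewidth is minor-monotone, tw(G) ≥ tw(K_{4}) = 3. Hence tw(G) = 3 exactly.

Treewidth 3.
Bags: B1 = {a, c, e, f}  B2 = {a, c, d, f}  B3 = {a, b, c, f}
Tree: B1–B2, B2–B3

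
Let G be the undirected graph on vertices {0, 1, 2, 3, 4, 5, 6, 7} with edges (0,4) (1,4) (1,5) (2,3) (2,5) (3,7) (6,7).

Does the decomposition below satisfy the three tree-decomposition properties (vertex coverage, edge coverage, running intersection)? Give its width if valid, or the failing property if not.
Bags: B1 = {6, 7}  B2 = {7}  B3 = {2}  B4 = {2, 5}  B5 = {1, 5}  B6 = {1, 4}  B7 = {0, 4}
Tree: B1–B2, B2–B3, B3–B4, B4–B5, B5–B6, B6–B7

A tree decomposition must satisfy three properties: every vertex lies in some bag; for every edge, both endpoints lie together in some bag; and for every vertex, the bags containing it form a connected subtree. Here vertex 3 appears in no bag, so the decomposition is invalid.

No — vertex 3 appears in no bag.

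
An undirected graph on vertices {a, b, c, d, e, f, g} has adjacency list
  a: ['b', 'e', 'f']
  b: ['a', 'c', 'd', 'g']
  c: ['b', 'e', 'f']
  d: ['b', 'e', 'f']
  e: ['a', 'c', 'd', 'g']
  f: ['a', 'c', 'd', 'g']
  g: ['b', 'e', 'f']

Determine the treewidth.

A width-3 tree decomposition is:
Bags: B1 = {b, e, f, g}  B2 = {b, c, e, f}  B3 = {a, b, e, f}  B4 = {b, d, e, f}
Tree: B1–B2, B2–B3, B3–B4
The largest bag has 4 vertices, giving width 3; this decomposition certifies tw(G) ≤ 3. For the lower bound: the 4 vertex sets {b,g}, {c,e}, {f}, {a} are disjoint, each induces a connected subgraph, and every pair is joined by at least one edge of G. Contracting each set to a single vertex therefore yields K_{4} as a minor, and since treewidth is minor-monotone, tw(G) ≥ tw(K_{4}) = 3. Hence tw(G) = 3 exactly.

3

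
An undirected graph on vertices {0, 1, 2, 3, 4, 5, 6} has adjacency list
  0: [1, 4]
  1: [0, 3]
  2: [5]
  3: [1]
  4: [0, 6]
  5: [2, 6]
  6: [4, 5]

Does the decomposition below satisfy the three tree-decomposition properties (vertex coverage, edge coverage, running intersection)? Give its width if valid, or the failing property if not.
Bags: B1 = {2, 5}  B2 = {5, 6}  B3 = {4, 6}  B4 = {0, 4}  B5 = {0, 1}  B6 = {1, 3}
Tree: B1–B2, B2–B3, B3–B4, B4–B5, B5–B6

Vertex coverage: the bags together contain {0, 1, 2, 3, 4, 5, 6}, the full vertex set. Edge coverage: each edge of G has both endpoints in at least one bag. Running intersection: for every vertex, the bags containing it form a connected subtree. All three properties hold, so this is a valid tree decomposition of width max|bag| − 1 = 1, and hence tw(G) ≤ 1.

Yes; width 1.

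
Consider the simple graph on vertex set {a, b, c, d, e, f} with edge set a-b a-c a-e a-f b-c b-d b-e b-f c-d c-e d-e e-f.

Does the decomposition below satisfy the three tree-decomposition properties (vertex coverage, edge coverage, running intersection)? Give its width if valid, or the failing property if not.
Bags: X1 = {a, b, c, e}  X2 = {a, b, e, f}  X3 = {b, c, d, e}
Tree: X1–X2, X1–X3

Vertex coverage: the bags together contain {a, b, c, d, e, f}, the full vertex set. Edge coverage: each edge of G has both endpoints in at least one bag. Running intersection: for every vertex, the bags containing it form a connected subtree. All three properties hold, so this is a valid tree decomposition of width max|bag| − 1 = 3, and hence tw(G) ≤ 3.

Yes; width 3.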